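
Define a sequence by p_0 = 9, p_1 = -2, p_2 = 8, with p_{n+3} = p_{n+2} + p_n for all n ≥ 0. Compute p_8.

78

p_3 = 8 + 9 = 17
p_4 = 17 + (-2) = 15
p_5 = 15 + 8 = 23
p_6 = 23 + 17 = 40
p_7 = 40 + 15 = 55
p_8 = 55 + 23 = 78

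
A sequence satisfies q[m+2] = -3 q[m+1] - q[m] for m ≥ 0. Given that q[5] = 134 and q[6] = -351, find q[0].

Rearranging, q[m-2] = -(q[m] + 3 q[m-1]).
q[4] = -(-351 + 3*134) = -51
q[3] = -(134 + 3*(-51)) = 19
q[2] = -(-51 + 3*19) = -6
q[1] = -(19 + 3*(-6)) = -1
q[0] = -(-6 + 3*(-1)) = 9

9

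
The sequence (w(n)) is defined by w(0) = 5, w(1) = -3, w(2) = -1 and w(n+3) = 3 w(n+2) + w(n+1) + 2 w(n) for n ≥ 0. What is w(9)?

w(3) = 3*(-1) + (-3) + 2*5 = 4
w(4) = 3*4 + (-1) + 2*(-3) = 5
w(5) = 3*5 + 4 + 2*(-1) = 17
w(6) = 3*17 + 5 + 2*4 = 64
w(7) = 3*64 + 17 + 2*5 = 219
w(8) = 3*219 + 64 + 2*17 = 755
w(9) = 3*755 + 219 + 2*64 = 2612

2612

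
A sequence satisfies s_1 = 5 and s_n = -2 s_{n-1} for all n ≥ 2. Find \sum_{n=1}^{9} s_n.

s_2 = -2(5) = -10
s_3 = -2(-10) = 20
s_4 = -2(20) = -40
s_5 = -2(-40) = 80
s_6 = -2(80) = -160
s_7 = -2(-160) = 320
s_8 = -2(320) = -640
s_9 = -2(-640) = 1280
Sum = 5 + (-10) + 20 + (-40) + 80 + (-160) + 320 + (-640) + 1280 = 855

855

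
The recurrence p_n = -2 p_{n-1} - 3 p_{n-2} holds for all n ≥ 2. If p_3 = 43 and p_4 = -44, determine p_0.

Rearranging, p_{n-2} = (p_n + 2 p_{n-1}) / -3.
p_2 = (-44 + 2·43) / -3 = 42/-3 = -14
p_1 = (43 + 2·(-14)) / -3 = 15/-3 = -5
p_0 = (-14 + 2·(-5)) / -3 = -24/-3 = 8

8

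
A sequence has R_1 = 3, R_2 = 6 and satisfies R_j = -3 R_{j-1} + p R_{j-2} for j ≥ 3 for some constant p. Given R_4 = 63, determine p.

-3

R_3 = -18 + 3p
R_4 = 54 - 3p
So 54 - 3p = 63, giving p = -3.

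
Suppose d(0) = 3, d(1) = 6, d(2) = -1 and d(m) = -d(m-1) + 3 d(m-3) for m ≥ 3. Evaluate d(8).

-16

d(3) = -(-1) + 3·3 = 10
d(4) = -10 + 3·6 = 8
d(5) = -8 + 3·(-1) = -11
d(6) = -(-11) + 3·10 = 41
d(7) = -41 + 3·8 = -17
d(8) = -(-17) + 3·(-11) = -16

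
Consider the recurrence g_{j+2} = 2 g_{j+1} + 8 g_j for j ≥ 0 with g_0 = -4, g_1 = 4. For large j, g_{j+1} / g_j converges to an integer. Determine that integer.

4

The characteristic equation is r^2 - 2r - 8 = 0, which factors as (r - 4)(r + 2) = 0.
So the roots are 4 and -2. Since |4| > |-2| and the coefficient of 4^j is non-zero, the ratio tends to 4.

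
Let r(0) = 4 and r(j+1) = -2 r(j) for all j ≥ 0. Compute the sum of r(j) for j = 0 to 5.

-84

r(1) = -2·4 = -8
r(2) = -2·(-8) = 16
r(3) = -2·16 = -32
r(4) = -2·(-32) = 64
r(5) = -2·64 = -128
Sum = 4 + (-8) + 16 + (-32) + 64 + (-128) = -84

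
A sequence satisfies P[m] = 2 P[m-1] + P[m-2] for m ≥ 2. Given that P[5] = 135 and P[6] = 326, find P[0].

Rearranging, P[m-2] = P[m] - 2 P[m-1].
P[4] = 326 - 2(135) = 56
P[3] = 135 - 2(56) = 23
P[2] = 56 - 2(23) = 10
P[1] = 23 - 2(10) = 3
P[0] = 10 - 2(3) = 4

4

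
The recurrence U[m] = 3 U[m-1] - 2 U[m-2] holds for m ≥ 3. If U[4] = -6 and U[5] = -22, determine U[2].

6

Rearranging, U[m-2] = (U[m] - 3 U[m-1]) / -2.
U[3] = (-22 - 3*(-6)) / -2 = -4/-2 = 2
U[2] = (-6 - 3*2) / -2 = -12/-2 = 6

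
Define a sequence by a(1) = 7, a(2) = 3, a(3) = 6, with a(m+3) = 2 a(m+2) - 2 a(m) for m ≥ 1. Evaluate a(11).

-104

a(4) = 2*6 - 2*7 = -2
a(5) = 2*(-2) - 2*3 = -10
a(6) = 2*(-10) - 2*6 = -32
a(7) = 2*(-32) - 2*(-2) = -60
a(8) = 2*(-60) - 2*(-10) = -100
a(9) = 2*(-100) - 2*(-32) = -136
a(10) = 2*(-136) - 2*(-60) = -152
a(11) = 2*(-152) - 2*(-100) = -104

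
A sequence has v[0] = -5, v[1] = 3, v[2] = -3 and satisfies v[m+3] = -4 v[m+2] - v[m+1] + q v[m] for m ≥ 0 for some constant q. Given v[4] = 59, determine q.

v[3] = 9 - 5q
v[4] = -33 + 23q
So -33 + 23q = 59, giving q = 4.

4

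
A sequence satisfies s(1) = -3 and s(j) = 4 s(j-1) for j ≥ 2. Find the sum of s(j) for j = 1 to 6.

-4095

s(2) = 4(-3) = -12
s(3) = 4(-12) = -48
s(4) = 4(-48) = -192
s(5) = 4(-192) = -768
s(6) = 4(-768) = -3072
Sum = (-3) + (-12) + (-48) + (-192) + (-768) + (-3072) = -4095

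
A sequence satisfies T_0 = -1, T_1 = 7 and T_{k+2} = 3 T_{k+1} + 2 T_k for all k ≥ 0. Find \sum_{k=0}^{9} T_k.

T_2 = 3(7) + 2(-1) = 19
T_3 = 3(19) + 2(7) = 71
T_4 = 3(71) + 2(19) = 251
T_5 = 3(251) + 2(71) = 895
T_6 = 3(895) + 2(251) = 3187
T_7 = 3(3187) + 2(895) = 11351
T_8 = 3(11351) + 2(3187) = 40427
T_9 = 3(40427) + 2(11351) = 143983
Sum = (-1) + 7 + 19 + 71 + 251 + 895 + 3187 + 11351 + 40427 + 143983 = 200190

200190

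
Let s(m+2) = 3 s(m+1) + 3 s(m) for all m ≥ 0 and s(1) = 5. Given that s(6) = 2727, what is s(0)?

-1

Let s(0) = x.
s(2) = 15 + 3x
s(3) = 60 + 9x
s(4) = 225 + 36x
s(5) = 855 + 135x
s(6) = 3240 + 513x
So 3240 + 513x = 2727, giving x = -1.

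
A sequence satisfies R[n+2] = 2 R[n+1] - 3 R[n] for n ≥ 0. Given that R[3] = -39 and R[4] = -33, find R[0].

7

Rearranging, R[n-2] = (R[n] - 2 R[n-1]) / -3.
R[2] = (-33 - 2(-39)) / -3 = 45/-3 = -15
R[1] = (-39 - 2(-15)) / -3 = -9/-3 = 3
R[0] = (-15 - 2(3)) / -3 = -21/-3 = 7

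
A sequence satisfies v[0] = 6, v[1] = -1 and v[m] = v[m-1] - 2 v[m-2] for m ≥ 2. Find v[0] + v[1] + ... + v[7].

-27

v[2] = (-1) - 2*6 = -13
v[3] = (-13) - 2*(-1) = -11
v[4] = (-11) - 2*(-13) = 15
v[5] = 15 - 2*(-11) = 37
v[6] = 37 - 2*15 = 7
v[7] = 7 - 2*37 = -67
Sum = 6 + (-1) + (-13) + (-11) + 15 + 37 + 7 + (-67) = -27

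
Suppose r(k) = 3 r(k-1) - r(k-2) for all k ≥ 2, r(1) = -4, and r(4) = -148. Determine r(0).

Let r(0) = z.
r(2) = -12 - z
r(3) = -32 - 3z
r(4) = -84 - 8z
So -84 - 8z = -148, giving z = 8.

8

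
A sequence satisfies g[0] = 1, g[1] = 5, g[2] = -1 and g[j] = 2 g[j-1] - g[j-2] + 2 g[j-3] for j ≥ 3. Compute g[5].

g[3] = 2*(-1) - 5 + 2*1 = -5
g[4] = 2*(-5) - (-1) + 2*5 = 1
g[5] = 2*1 - (-5) + 2*(-1) = 5

5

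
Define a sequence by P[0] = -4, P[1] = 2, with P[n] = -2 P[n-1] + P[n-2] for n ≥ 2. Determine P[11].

20994

P[2] = -2·2 + (-4) = -8
P[3] = -2·(-8) + 2 = 18
P[4] = -2·18 + (-8) = -44
P[5] = -2·(-44) + 18 = 106
P[6] = -2·106 + (-44) = -256
P[7] = -2·(-256) + 106 = 618
P[8] = -2·618 + (-256) = -1492
P[9] = -2·(-1492) + 618 = 3602
P[10] = -2·3602 + (-1492) = -8696
P[11] = -2·(-8696) + 3602 = 20994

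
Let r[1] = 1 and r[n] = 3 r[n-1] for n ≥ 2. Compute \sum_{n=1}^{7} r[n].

1093

r[2] = 3*1 = 3
r[3] = 3*3 = 9
r[4] = 3*9 = 27
r[5] = 3*27 = 81
r[6] = 3*81 = 243
r[7] = 3*243 = 729
Sum = 1 + 3 + 9 + 27 + 81 + 243 + 729 = 1093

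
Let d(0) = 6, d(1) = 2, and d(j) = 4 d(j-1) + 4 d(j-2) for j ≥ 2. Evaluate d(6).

15616

d(2) = 4(2) + 4(6) = 32
d(3) = 4(32) + 4(2) = 136
d(4) = 4(136) + 4(32) = 672
d(5) = 4(672) + 4(136) = 3232
d(6) = 4(3232) + 4(672) = 15616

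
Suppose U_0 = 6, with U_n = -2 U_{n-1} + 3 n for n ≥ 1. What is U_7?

-675

U_1 = -2(6) + 3 = -9
U_2 = -2(-9) + 6 = 24
U_3 = -2(24) + 9 = -39
U_4 = -2(-39) + 12 = 90
U_5 = -2(90) + 15 = -165
U_6 = -2(-165) + 18 = 348
U_7 = -2(348) + 21 = -675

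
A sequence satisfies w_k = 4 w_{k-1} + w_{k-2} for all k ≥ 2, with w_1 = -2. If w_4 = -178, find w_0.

-2

Let w_0 = z.
w_2 = -8 + z
w_3 = -34 + 4z
w_4 = -144 + 17z
So -144 + 17z = -178, giving z = -2.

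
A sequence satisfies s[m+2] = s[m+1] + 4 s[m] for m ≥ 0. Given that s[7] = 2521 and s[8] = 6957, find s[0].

9

Rearranging, s[m-2] = (s[m] - s[m-1]) / 4.
s[6] = (6957 - 2521) / 4 = 4436/4 = 1109
s[5] = (2521 - 1109) / 4 = 1412/4 = 353
s[4] = (1109 - 353) / 4 = 756/4 = 189
s[3] = (353 - 189) / 4 = 164/4 = 41
s[2] = (189 - 41) / 4 = 148/4 = 37
s[1] = (41 - 37) / 4 = 4/4 = 1
s[0] = (37 - 1) / 4 = 36/4 = 9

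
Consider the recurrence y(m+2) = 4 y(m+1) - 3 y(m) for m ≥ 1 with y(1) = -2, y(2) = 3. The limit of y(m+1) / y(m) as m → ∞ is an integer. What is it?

The characteristic equation is r^2 - 4r + 3 = 0, which factors as (r - 3)(r - 1) = 0.
So the roots are 3 and 1. Since |3| > |1| and the coefficient of 3^m is non-zero, the ratio tends to 3.

3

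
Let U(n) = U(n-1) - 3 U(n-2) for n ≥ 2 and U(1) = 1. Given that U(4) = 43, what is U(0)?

8

Let U(0) = z.
U(2) = 1 - 3z
U(3) = -2 - 3z
U(4) = -5 + 6z
So -5 + 6z = 43, giving z = 8.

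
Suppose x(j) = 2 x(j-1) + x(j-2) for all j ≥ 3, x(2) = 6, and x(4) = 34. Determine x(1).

2

Let x(1) = w.
x(3) = 12 + w
x(4) = 30 + 2w
So 30 + 2w = 34, giving w = 2.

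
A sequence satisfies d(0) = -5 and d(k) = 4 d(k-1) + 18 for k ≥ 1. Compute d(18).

The fixed point is 18/(1 - 4) = -6, so d(k) + 6 = 4(d(k-1) + 6).
Hence d(k) = 1·4^k - 6.
d(18) = 1·4^{18} - 6 = 1·68719476736 - 6 = 68719476730.

68719476730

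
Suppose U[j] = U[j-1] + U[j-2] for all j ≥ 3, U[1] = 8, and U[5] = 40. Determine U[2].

8

Let U[2] = y.
U[3] = 8 + y
U[4] = 8 + 2y
U[5] = 16 + 3y
So 16 + 3y = 40, giving y = 8.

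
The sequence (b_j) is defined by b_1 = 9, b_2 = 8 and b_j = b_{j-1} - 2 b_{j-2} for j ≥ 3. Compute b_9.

-150

b_3 = 8 - 2(9) = -10
b_4 = (-10) - 2(8) = -26
b_5 = (-26) - 2(-10) = -6
b_6 = (-6) - 2(-26) = 46
b_7 = 46 - 2(-6) = 58
b_8 = 58 - 2(46) = -34
b_9 = (-34) - 2(58) = -150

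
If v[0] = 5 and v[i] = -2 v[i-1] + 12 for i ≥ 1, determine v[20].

The fixed point is 12/(1 + 2) = 4, so v[i] - 4 = -2(v[i-1] - 4).
Hence v[i] = 1·(-2)^i + 4.
v[20] = 1·(-2)^{20} + 4 = 1·1048576 + 4 = 1048580.

1048580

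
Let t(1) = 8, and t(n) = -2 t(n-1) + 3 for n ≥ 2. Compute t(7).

449

t(2) = -2*8 + 3 = -13
t(3) = -2*(-13) + 3 = 29
t(4) = -2*29 + 3 = -55
t(5) = -2*(-55) + 3 = 113
t(6) = -2*113 + 3 = -223
t(7) = -2*(-223) + 3 = 449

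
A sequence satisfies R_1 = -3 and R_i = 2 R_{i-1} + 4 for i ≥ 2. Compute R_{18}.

The fixed point is 4/(1 - 2) = -4, so R_i + 4 = 2(R_{i-1} + 4).
Hence R_i = 1·2^{i-1} - 4.
R_{18} = 1·2^{17} - 4 = 1·131072 - 4 = 131068.

131068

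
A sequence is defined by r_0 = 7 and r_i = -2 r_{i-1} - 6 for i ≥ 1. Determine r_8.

r_1 = -2(7) - 6 = -20
r_2 = -2(-20) - 6 = 34
r_3 = -2(34) - 6 = -74
r_4 = -2(-74) - 6 = 142
r_5 = -2(142) - 6 = -290
r_6 = -2(-290) - 6 = 574
r_7 = -2(574) - 6 = -1154
r_8 = -2(-1154) - 6 = 2302

2302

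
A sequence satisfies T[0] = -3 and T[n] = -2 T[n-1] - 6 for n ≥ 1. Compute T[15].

32766

The fixed point is -6/(1 + 2) = -2, so T[n] + 2 = -2(T[n-1] + 2).
Hence T[n] = -1·(-2)^n - 2.
T[15] = -1·(-2)^{15} - 2 = -1·-32768 - 2 = 32766.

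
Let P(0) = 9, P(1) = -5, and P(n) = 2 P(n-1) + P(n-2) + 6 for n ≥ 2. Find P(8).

1209

P(2) = 2·(-5) + 9 + 6 = 5
P(3) = 2·5 + (-5) + 6 = 11
P(4) = 2·11 + 5 + 6 = 33
P(5) = 2·33 + 11 + 6 = 83
P(6) = 2·83 + 33 + 6 = 205
P(7) = 2·205 + 83 + 6 = 499
P(8) = 2·499 + 205 + 6 = 1209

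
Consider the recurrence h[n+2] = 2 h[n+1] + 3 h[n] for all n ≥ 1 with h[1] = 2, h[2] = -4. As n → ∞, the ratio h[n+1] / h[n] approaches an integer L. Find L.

3

The characteristic equation is r^2 - 2r - 3 = 0, which factors as (r - 3)(r + 1) = 0.
So the roots are 3 and -1. Since |3| > |-1| and the coefficient of 3^n is non-zero, the ratio tends to 3.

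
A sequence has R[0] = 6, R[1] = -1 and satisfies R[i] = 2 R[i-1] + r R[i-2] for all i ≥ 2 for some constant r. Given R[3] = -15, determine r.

R[2] = -2 + 6r
R[3] = -4 + 11r
So -4 + 11r = -15, giving r = -1.

-1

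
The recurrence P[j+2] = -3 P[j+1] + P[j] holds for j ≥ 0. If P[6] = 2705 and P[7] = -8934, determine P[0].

5

Rearranging, P[j-2] = P[j] + 3 P[j-1].
P[5] = -8934 + 3(2705) = -819
P[4] = 2705 + 3(-819) = 248
P[3] = -819 + 3(248) = -75
P[2] = 248 + 3(-75) = 23
P[1] = -75 + 3(23) = -6
P[0] = 23 + 3(-6) = 5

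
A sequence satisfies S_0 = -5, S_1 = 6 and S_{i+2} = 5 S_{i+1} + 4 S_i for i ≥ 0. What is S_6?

13370

S_2 = 5*6 + 4*(-5) = 10
S_3 = 5*10 + 4*6 = 74
S_4 = 5*74 + 4*10 = 410
S_5 = 5*410 + 4*74 = 2346
S_6 = 5*2346 + 4*410 = 13370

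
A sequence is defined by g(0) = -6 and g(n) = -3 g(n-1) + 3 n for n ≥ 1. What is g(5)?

1599

g(1) = -3*(-6) + 3 = 21
g(2) = -3*21 + 6 = -57
g(3) = -3*(-57) + 9 = 180
g(4) = -3*180 + 12 = -528
g(5) = -3*(-528) + 15 = 1599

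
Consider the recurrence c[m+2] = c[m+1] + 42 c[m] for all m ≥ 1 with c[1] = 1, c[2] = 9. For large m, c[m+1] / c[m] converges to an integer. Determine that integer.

The characteristic equation is r^2 - r - 42 = 0, which factors as (r - 7)(r + 6) = 0.
So the roots are 7 and -6. Since |7| > |-6| and the coefficient of 7^m is non-zero, the ratio tends to 7.

7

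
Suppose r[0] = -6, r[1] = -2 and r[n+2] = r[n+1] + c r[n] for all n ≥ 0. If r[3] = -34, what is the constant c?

4

r[2] = -2 - 6c
r[3] = -2 - 8c
So -2 - 8c = -34, giving c = 4.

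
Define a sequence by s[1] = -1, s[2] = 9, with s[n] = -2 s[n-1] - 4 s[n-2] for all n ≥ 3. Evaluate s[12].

s[3] = -2(9) - 4(-1) = -14
s[4] = -2(-14) - 4(9) = -8
s[5] = -2(-8) - 4(-14) = 72
s[6] = -2(72) - 4(-8) = -112
s[7] = -2(-112) - 4(72) = -64
s[8] = -2(-64) - 4(-112) = 576
s[9] = -2(576) - 4(-64) = -896
s[10] = -2(-896) - 4(576) = -512
s[11] = -2(-512) - 4(-896) = 4608
s[12] = -2(4608) - 4(-512) = -7168

-7168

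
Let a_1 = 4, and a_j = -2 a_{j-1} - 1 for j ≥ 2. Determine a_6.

a_2 = -2*4 - 1 = -9
a_3 = -2*(-9) - 1 = 17
a_4 = -2*17 - 1 = -35
a_5 = -2*(-35) - 1 = 69
a_6 = -2*69 - 1 = -139

-139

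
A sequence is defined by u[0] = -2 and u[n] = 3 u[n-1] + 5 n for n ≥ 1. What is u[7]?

u[1] = 3(-2) + 5 = -1
u[2] = 3(-1) + 10 = 7
u[3] = 3(7) + 15 = 36
u[4] = 3(36) + 20 = 128
u[5] = 3(128) + 25 = 409
u[6] = 3(409) + 30 = 1257
u[7] = 3(1257) + 35 = 3806

3806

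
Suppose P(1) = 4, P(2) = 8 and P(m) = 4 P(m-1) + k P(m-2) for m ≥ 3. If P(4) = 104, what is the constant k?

-1

P(3) = 32 + 4k
P(4) = 128 + 24k
So 128 + 24k = 104, giving k = -1.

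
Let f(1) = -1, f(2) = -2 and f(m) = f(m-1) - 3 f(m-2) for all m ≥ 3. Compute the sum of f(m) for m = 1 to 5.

f(3) = (-2) - 3·(-1) = 1
f(4) = 1 - 3·(-2) = 7
f(5) = 7 - 3·1 = 4
Sum = (-1) + (-2) + 1 + 7 + 4 = 9

9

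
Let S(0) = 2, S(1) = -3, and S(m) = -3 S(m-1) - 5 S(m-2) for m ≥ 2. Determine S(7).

S(2) = -3(-3) - 5(2) = -1
S(3) = -3(-1) - 5(-3) = 18
S(4) = -3(18) - 5(-1) = -49
S(5) = -3(-49) - 5(18) = 57
S(6) = -3(57) - 5(-49) = 74
S(7) = -3(74) - 5(57) = -507

-507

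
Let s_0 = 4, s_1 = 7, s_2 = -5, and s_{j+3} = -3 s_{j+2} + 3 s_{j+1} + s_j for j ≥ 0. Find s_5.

s_3 = -3·(-5) + 3·7 + 4 = 40
s_4 = -3·40 + 3·(-5) + 7 = -128
s_5 = -3·(-128) + 3·40 + (-5) = 499

499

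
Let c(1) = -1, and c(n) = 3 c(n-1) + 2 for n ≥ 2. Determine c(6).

-1

c(2) = 3(-1) + 2 = -1
c(3) = 3(-1) + 2 = -1
c(4) = 3(-1) + 2 = -1
c(5) = 3(-1) + 2 = -1
c(6) = 3(-1) + 2 = -1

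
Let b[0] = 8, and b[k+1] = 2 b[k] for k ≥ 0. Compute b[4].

b[1] = 2(8) = 16
b[2] = 2(16) = 32
b[3] = 2(32) = 64
b[4] = 2(64) = 128

128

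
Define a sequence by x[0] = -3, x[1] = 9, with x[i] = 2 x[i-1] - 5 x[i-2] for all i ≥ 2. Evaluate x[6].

x[2] = 2(9) - 5(-3) = 33
x[3] = 2(33) - 5(9) = 21
x[4] = 2(21) - 5(33) = -123
x[5] = 2(-123) - 5(21) = -351
x[6] = 2(-351) - 5(-123) = -87

-87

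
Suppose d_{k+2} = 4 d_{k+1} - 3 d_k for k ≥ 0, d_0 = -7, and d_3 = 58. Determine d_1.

Let d_1 = x.
d_2 = 21 + 4x
d_3 = 84 + 13x
So 84 + 13x = 58, giving x = -2.

-2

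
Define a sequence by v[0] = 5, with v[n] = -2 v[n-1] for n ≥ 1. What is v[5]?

-160

v[1] = -2(5) = -10
v[2] = -2(-10) = 20
v[3] = -2(20) = -40
v[4] = -2(-40) = 80
v[5] = -2(80) = -160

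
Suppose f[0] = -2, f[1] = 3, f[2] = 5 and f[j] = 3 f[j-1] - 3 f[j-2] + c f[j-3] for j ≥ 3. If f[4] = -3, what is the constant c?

f[3] = 6 - 2c
f[4] = 3 - 3c
So 3 - 3c = -3, giving c = 2.

2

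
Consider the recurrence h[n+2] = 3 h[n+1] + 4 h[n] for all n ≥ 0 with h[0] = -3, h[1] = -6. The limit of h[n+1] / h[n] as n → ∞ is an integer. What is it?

4

The characteristic equation is r^2 - 3r - 4 = 0, which factors as (r - 4)(r + 1) = 0.
So the roots are 4 and -1. Since |4| > |-1| and the coefficient of 4^n is non-zero, the ratio tends to 4.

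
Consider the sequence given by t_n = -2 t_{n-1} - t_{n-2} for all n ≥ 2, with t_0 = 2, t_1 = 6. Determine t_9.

t_2 = -2*6 - 2 = -14
t_3 = -2*(-14) - 6 = 22
t_4 = -2*22 - (-14) = -30
t_5 = -2*(-30) - 22 = 38
t_6 = -2*38 - (-30) = -46
t_7 = -2*(-46) - 38 = 54
t_8 = -2*54 - (-46) = -62
t_9 = -2*(-62) - 54 = 70

70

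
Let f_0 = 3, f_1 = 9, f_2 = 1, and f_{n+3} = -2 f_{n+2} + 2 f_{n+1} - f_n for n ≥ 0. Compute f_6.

-261

f_3 = -2·1 + 2·9 - 3 = 13
f_4 = -2·13 + 2·1 - 9 = -33
f_5 = -2·(-33) + 2·13 - 1 = 91
f_6 = -2·91 + 2·(-33) - 13 = -261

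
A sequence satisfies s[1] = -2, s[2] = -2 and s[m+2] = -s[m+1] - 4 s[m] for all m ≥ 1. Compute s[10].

1294

s[3] = -(-2) - 4(-2) = 10
s[4] = -10 - 4(-2) = -2
s[5] = -(-2) - 4(10) = -38
s[6] = -(-38) - 4(-2) = 46
s[7] = -46 - 4(-38) = 106
s[8] = -106 - 4(46) = -290
s[9] = -(-290) - 4(106) = -134
s[10] = -(-134) - 4(-290) = 1294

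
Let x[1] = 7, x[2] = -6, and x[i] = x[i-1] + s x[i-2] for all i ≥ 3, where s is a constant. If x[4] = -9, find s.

x[3] = -6 + 7s
x[4] = -6 + s
So -6 + s = -9, giving s = -3.

-3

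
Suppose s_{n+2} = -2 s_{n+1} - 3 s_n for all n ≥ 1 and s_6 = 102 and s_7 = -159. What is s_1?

-3

Rearranging, s_{n-2} = (s_n + 2 s_{n-1}) / -3.
s_5 = (-159 + 2*102) / -3 = 45/-3 = -15
s_4 = (102 + 2*(-15)) / -3 = 72/-3 = -24
s_3 = (-15 + 2*(-24)) / -3 = -63/-3 = 21
s_2 = (-24 + 2*21) / -3 = 18/-3 = -6
s_1 = (21 + 2*(-6)) / -3 = 9/-3 = -3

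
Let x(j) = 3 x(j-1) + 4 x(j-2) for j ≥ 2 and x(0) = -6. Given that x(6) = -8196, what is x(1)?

-4

Let x(1) = w.
x(2) = -24 + 3w
x(3) = -72 + 13w
x(4) = -312 + 51w
x(5) = -1224 + 205w
x(6) = -4920 + 819w
So -4920 + 819w = -8196, giving w = -4.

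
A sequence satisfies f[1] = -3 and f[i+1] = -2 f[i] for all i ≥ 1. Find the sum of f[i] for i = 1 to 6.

f[2] = -2*(-3) = 6
f[3] = -2*6 = -12
f[4] = -2*(-12) = 24
f[5] = -2*24 = -48
f[6] = -2*(-48) = 96
Sum = (-3) + 6 + (-12) + 24 + (-48) + 96 = 63

63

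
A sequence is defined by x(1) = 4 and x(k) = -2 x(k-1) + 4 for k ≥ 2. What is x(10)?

x(2) = -2*4 + 4 = -4
x(3) = -2*(-4) + 4 = 12
x(4) = -2*12 + 4 = -20
x(5) = -2*(-20) + 4 = 44
x(6) = -2*44 + 4 = -84
x(7) = -2*(-84) + 4 = 172
x(8) = -2*172 + 4 = -340
x(9) = -2*(-340) + 4 = 684
x(10) = -2*684 + 4 = -1364

-1364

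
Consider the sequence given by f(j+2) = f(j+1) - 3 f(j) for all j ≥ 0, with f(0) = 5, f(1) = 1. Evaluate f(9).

451

f(2) = 1 - 3(5) = -14
f(3) = (-14) - 3(1) = -17
f(4) = (-17) - 3(-14) = 25
f(5) = 25 - 3(-17) = 76
f(6) = 76 - 3(25) = 1
f(7) = 1 - 3(76) = -227
f(8) = (-227) - 3(1) = -230
f(9) = (-230) - 3(-227) = 451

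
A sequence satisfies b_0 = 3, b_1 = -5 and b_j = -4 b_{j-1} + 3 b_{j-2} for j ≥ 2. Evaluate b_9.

b_2 = -4·(-5) + 3·3 = 29
b_3 = -4·29 + 3·(-5) = -131
b_4 = -4·(-131) + 3·29 = 611
b_5 = -4·611 + 3·(-131) = -2837
b_6 = -4·(-2837) + 3·611 = 13181
b_7 = -4·13181 + 3·(-2837) = -61235
b_8 = -4·(-61235) + 3·13181 = 284483
b_9 = -4·284483 + 3·(-61235) = -1321637

-1321637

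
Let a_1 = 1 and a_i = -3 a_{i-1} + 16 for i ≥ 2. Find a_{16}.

The fixed point is 16/(1 + 3) = 4, so a_i - 4 = -3(a_{i-1} - 4).
Hence a_i = -3·(-3)^{i-1} + 4.
a_{16} = -3·(-3)^{15} + 4 = -3·-14348907 + 4 = 43046725.

43046725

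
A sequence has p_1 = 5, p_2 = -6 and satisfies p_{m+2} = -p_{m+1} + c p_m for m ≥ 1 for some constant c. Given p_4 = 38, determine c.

p_3 = 6 + 5c
p_4 = -6 - 11c
So -6 - 11c = 38, giving c = -4.

-4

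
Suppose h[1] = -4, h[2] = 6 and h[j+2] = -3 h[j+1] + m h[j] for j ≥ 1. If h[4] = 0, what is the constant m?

-3

h[3] = -18 - 4m
h[4] = 54 + 18m
So 54 + 18m = 0, giving m = -3.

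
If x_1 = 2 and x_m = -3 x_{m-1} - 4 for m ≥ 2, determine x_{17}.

129140162

The fixed point is -4/(1 + 3) = -1, so x_m + 1 = -3(x_{m-1} + 1).
Hence x_m = 3·(-3)^{m-1} - 1.
x_{17} = 3·(-3)^{16} - 1 = 3·43046721 - 1 = 129140162.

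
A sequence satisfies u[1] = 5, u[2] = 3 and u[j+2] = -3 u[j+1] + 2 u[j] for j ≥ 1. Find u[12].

u[3] = -3*3 + 2*5 = 1
u[4] = -3*1 + 2*3 = 3
u[5] = -3*3 + 2*1 = -7
u[6] = -3*(-7) + 2*3 = 27
u[7] = -3*27 + 2*(-7) = -95
u[8] = -3*(-95) + 2*27 = 339
u[9] = -3*339 + 2*(-95) = -1207
u[10] = -3*(-1207) + 2*339 = 4299
u[11] = -3*4299 + 2*(-1207) = -15311
u[12] = -3*(-15311) + 2*4299 = 54531

54531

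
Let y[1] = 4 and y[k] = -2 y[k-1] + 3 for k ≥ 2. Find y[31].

The fixed point is 3/(1 + 2) = 1, so y[k] - 1 = -2(y[k-1] - 1).
Hence y[k] = 3·(-2)^{k-1} + 1.
y[31] = 3·(-2)^{30} + 1 = 3·1073741824 + 1 = 3221225473.

3221225473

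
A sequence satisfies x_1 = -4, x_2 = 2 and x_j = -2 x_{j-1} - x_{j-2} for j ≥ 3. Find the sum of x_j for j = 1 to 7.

x_3 = -2(2) - (-4) = 0
x_4 = -2(0) - 2 = -2
x_5 = -2(-2) - 0 = 4
x_6 = -2(4) - (-2) = -6
x_7 = -2(-6) - 4 = 8
Sum = (-4) + 2 + 0 + (-2) + 4 + (-6) + 8 = 2

2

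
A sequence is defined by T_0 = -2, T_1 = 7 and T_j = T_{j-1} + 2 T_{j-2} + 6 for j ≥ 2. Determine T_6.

229

T_2 = 7 + 2·(-2) + 6 = 9
T_3 = 9 + 2·7 + 6 = 29
T_4 = 29 + 2·9 + 6 = 53
T_5 = 53 + 2·29 + 6 = 117
T_6 = 117 + 2·53 + 6 = 229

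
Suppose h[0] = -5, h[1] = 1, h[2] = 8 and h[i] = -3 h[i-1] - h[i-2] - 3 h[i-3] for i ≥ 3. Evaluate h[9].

-5903

h[3] = -3·8 - 1 - 3·(-5) = -10
h[4] = -3·(-10) - 8 - 3·1 = 19
h[5] = -3·19 - (-10) - 3·8 = -71
h[6] = -3·(-71) - 19 - 3·(-10) = 224
h[7] = -3·224 - (-71) - 3·19 = -658
h[8] = -3·(-658) - 224 - 3·(-71) = 1963
h[9] = -3·1963 - (-658) - 3·224 = -5903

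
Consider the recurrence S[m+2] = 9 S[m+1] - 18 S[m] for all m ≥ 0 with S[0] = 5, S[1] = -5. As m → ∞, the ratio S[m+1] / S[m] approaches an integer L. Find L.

The characteristic equation is r^2 - 9r + 18 = 0, which factors as (r - 6)(r - 3) = 0.
So the roots are 6 and 3. Since |6| > |3| and the coefficient of 6^m is non-zero, the ratio tends to 6.

6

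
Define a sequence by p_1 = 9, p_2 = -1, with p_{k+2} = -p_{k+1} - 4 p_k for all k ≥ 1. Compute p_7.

p_3 = -(-1) - 4*9 = -35
p_4 = -(-35) - 4*(-1) = 39
p_5 = -39 - 4*(-35) = 101
p_6 = -101 - 4*39 = -257
p_7 = -(-257) - 4*101 = -147

-147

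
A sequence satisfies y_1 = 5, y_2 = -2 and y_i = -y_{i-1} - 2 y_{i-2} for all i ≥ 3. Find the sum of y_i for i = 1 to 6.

-17

y_3 = -(-2) - 2·5 = -8
y_4 = -(-8) - 2·(-2) = 12
y_5 = -12 - 2·(-8) = 4
y_6 = -4 - 2·12 = -28
Sum = 5 + (-2) + (-8) + 12 + 4 + (-28) = -17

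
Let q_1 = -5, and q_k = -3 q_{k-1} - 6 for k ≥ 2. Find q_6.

q_2 = -3(-5) - 6 = 9
q_3 = -3(9) - 6 = -33
q_4 = -3(-33) - 6 = 93
q_5 = -3(93) - 6 = -285
q_6 = -3(-285) - 6 = 849

849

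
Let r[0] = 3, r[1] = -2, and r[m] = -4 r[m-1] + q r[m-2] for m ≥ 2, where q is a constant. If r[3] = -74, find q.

3

r[2] = 8 + 3q
r[3] = -32 - 14q
So -32 - 14q = -74, giving q = 3.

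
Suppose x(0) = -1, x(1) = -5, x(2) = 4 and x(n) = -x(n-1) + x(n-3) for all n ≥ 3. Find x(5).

4

x(3) = -4 + (-1) = -5
x(4) = -(-5) + (-5) = 0
x(5) = -0 + 4 = 4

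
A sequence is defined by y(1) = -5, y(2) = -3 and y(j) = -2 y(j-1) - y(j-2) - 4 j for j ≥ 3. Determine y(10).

-35

y(3) = -2·(-3) - (-5) - 12 = -1
y(4) = -2·(-1) - (-3) - 16 = -11
y(5) = -2·(-11) - (-1) - 20 = 3
y(6) = -2·3 - (-11) - 24 = -19
y(7) = -2·(-19) - 3 - 28 = 7
y(8) = -2·7 - (-19) - 32 = -27
y(9) = -2·(-27) - 7 - 36 = 11
y(10) = -2·11 - (-27) - 40 = -35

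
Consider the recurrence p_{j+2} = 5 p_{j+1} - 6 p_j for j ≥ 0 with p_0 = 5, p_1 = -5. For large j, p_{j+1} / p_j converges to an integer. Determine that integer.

The characteristic equation is r^2 - 5r + 6 = 0, which factors as (r - 3)(r - 2) = 0.
So the roots are 3 and 2. Since |3| > |2| and the coefficient of 3^j is non-zero, the ratio tends to 3.

3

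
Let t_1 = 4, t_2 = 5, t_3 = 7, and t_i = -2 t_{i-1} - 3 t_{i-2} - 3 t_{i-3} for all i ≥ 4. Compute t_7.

-35

t_4 = -2·7 - 3·5 - 3·4 = -41
t_5 = -2·(-41) - 3·7 - 3·5 = 46
t_6 = -2·46 - 3·(-41) - 3·7 = 10
t_7 = -2·10 - 3·46 - 3·(-41) = -35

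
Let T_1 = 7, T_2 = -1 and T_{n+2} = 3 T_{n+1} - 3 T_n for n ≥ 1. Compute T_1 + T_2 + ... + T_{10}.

1929

T_3 = 3(-1) - 3(7) = -24
T_4 = 3(-24) - 3(-1) = -69
T_5 = 3(-69) - 3(-24) = -135
T_6 = 3(-135) - 3(-69) = -198
T_7 = 3(-198) - 3(-135) = -189
T_8 = 3(-189) - 3(-198) = 27
T_9 = 3(27) - 3(-189) = 648
T_{10} = 3(648) - 3(27) = 1863
Sum = 7 + (-1) + (-24) + (-69) + (-135) + (-198) + (-189) + 27 + 648 + 1863 = 1929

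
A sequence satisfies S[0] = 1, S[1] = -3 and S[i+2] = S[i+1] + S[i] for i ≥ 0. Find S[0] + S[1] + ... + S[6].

S[2] = (-3) + 1 = -2
S[3] = (-2) + (-3) = -5
S[4] = (-5) + (-2) = -7
S[5] = (-7) + (-5) = -12
S[6] = (-12) + (-7) = -19
Sum = 1 + (-3) + (-2) + (-5) + (-7) + (-12) + (-19) = -47

-47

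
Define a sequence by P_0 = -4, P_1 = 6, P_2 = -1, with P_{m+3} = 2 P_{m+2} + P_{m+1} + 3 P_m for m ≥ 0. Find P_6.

P_3 = 2(-1) + 6 + 3(-4) = -8
P_4 = 2(-8) + (-1) + 3(6) = 1
P_5 = 2(1) + (-8) + 3(-1) = -9
P_6 = 2(-9) + 1 + 3(-8) = -41

-41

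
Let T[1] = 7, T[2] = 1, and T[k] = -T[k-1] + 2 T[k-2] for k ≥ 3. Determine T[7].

133

T[3] = -1 + 2(7) = 13
T[4] = -13 + 2(1) = -11
T[5] = -(-11) + 2(13) = 37
T[6] = -37 + 2(-11) = -59
T[7] = -(-59) + 2(37) = 133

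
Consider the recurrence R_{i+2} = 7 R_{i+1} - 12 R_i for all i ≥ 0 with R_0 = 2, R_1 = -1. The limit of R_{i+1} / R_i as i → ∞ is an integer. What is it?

The characteristic equation is r^2 - 7r + 12 = 0, which factors as (r - 4)(r - 3) = 0.
So the roots are 4 and 3. Since |4| > |3| and the coefficient of 4^i is non-zero, the ratio tends to 4.

4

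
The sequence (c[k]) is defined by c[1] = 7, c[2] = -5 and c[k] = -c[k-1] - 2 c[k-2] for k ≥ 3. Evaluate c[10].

43

c[3] = -(-5) - 2(7) = -9
c[4] = -(-9) - 2(-5) = 19
c[5] = -19 - 2(-9) = -1
c[6] = -(-1) - 2(19) = -37
c[7] = -(-37) - 2(-1) = 39
c[8] = -39 - 2(-37) = 35
c[9] = -35 - 2(39) = -113
c[10] = -(-113) - 2(35) = 43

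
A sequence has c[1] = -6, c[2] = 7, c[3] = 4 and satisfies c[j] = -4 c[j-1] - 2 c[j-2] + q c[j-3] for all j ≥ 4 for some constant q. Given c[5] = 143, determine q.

1

c[4] = -30 - 6q
c[5] = 112 + 31q
So 112 + 31q = 143, giving q = 1.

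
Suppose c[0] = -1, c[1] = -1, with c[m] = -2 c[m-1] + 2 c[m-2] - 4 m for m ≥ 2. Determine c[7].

c[2] = -2·(-1) + 2·(-1) - 8 = -8
c[3] = -2·(-8) + 2·(-1) - 12 = 2
c[4] = -2·2 + 2·(-8) - 16 = -36
c[5] = -2·(-36) + 2·2 - 20 = 56
c[6] = -2·56 + 2·(-36) - 24 = -208
c[7] = -2·(-208) + 2·56 - 28 = 500

500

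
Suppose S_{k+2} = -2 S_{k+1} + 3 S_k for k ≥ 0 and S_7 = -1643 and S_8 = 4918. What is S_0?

Rearranging, S_{k-2} = (S_k + 2 S_{k-1}) / 3.
S_6 = (4918 + 2*(-1643)) / 3 = 1632/3 = 544
S_5 = (-1643 + 2*544) / 3 = -555/3 = -185
S_4 = (544 + 2*(-185)) / 3 = 174/3 = 58
S_3 = (-185 + 2*58) / 3 = -69/3 = -23
S_2 = (58 + 2*(-23)) / 3 = 12/3 = 4
S_1 = (-23 + 2*4) / 3 = -15/3 = -5
S_0 = (4 + 2*(-5)) / 3 = -6/3 = -2

-2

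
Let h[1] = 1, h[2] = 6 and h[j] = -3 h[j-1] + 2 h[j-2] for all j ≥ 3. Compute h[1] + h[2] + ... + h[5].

h[3] = -3*6 + 2*1 = -16
h[4] = -3*(-16) + 2*6 = 60
h[5] = -3*60 + 2*(-16) = -212
Sum = 1 + 6 + (-16) + 60 + (-212) = -161

-161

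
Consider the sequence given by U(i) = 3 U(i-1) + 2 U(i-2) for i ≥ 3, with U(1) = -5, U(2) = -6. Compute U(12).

U(3) = 3·(-6) + 2·(-5) = -28
U(4) = 3·(-28) + 2·(-6) = -96
U(5) = 3·(-96) + 2·(-28) = -344
U(6) = 3·(-344) + 2·(-96) = -1224
U(7) = 3·(-1224) + 2·(-344) = -4360
U(8) = 3·(-4360) + 2·(-1224) = -15528
U(9) = 3·(-15528) + 2·(-4360) = -55304
U(10) = 3·(-55304) + 2·(-15528) = -196968
U(11) = 3·(-196968) + 2·(-55304) = -701512
U(12) = 3·(-701512) + 2·(-196968) = -2498472

-2498472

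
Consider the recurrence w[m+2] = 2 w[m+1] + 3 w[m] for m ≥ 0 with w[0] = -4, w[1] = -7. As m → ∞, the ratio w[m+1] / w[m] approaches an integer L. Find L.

The characteristic equation is r^2 - 2r - 3 = 0, which factors as (r - 3)(r + 1) = 0.
So the roots are 3 and -1. Since |3| > |-1| and the coefficient of 3^m is non-zero, the ratio tends to 3.

3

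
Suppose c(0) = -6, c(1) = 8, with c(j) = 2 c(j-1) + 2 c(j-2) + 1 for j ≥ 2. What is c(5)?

185

c(2) = 2*8 + 2*(-6) + 1 = 5
c(3) = 2*5 + 2*8 + 1 = 27
c(4) = 2*27 + 2*5 + 1 = 65
c(5) = 2*65 + 2*27 + 1 = 185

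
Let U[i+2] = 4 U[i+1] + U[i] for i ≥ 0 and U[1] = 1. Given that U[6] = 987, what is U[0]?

Let U[0] = x.
U[2] = 4 + x
U[3] = 17 + 4x
U[4] = 72 + 17x
U[5] = 305 + 72x
U[6] = 1292 + 305x
So 1292 + 305x = 987, giving x = -1.

-1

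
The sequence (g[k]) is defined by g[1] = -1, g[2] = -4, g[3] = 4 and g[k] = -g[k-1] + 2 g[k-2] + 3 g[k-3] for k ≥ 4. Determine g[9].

g[4] = -4 + 2(-4) + 3(-1) = -15
g[5] = -(-15) + 2(4) + 3(-4) = 11
g[6] = -11 + 2(-15) + 3(4) = -29
g[7] = -(-29) + 2(11) + 3(-15) = 6
g[8] = -6 + 2(-29) + 3(11) = -31
g[9] = -(-31) + 2(6) + 3(-29) = -44

-44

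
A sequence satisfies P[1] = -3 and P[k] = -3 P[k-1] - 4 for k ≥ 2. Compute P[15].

The fixed point is -4/(1 + 3) = -1, so P[k] + 1 = -3(P[k-1] + 1).
Hence P[k] = -2·(-3)^{k-1} - 1.
P[15] = -2·(-3)^{14} - 1 = -2·4782969 - 1 = -9565939.

-9565939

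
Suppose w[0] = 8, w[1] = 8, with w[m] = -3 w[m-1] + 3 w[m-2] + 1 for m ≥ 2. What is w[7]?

w[2] = -3*8 + 3*8 + 1 = 1
w[3] = -3*1 + 3*8 + 1 = 22
w[4] = -3*22 + 3*1 + 1 = -62
w[5] = -3*(-62) + 3*22 + 1 = 253
w[6] = -3*253 + 3*(-62) + 1 = -944
w[7] = -3*(-944) + 3*253 + 1 = 3592

3592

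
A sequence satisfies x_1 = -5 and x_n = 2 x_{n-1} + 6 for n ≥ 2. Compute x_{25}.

16777210

The fixed point is 6/(1 - 2) = -6, so x_n + 6 = 2(x_{n-1} + 6).
Hence x_n = 1·2^{n-1} - 6.
x_{25} = 1·2^{24} - 6 = 1·16777216 - 6 = 16777210.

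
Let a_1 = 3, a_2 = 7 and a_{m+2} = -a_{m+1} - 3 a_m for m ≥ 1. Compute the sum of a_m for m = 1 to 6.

4

a_3 = -7 - 3(3) = -16
a_4 = -(-16) - 3(7) = -5
a_5 = -(-5) - 3(-16) = 53
a_6 = -53 - 3(-5) = -38
Sum = 3 + 7 + (-16) + (-5) + 53 + (-38) = 4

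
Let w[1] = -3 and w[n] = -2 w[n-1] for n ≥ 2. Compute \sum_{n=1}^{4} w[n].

w[2] = -2·(-3) = 6
w[3] = -2·6 = -12
w[4] = -2·(-12) = 24
Sum = (-3) + 6 + (-12) + 24 = 15

15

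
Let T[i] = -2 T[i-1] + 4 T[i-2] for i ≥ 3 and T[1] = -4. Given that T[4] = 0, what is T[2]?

Let T[2] = y.
T[3] = -16 - 2y
T[4] = 32 + 8y
So 32 + 8y = 0, giving y = -4.

-4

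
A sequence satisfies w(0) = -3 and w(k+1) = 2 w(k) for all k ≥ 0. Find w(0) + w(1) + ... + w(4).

-93

w(1) = 2·(-3) = -6
w(2) = 2·(-6) = -12
w(3) = 2·(-12) = -24
w(4) = 2·(-24) = -48
Sum = (-3) + (-6) + (-12) + (-24) + (-48) = -93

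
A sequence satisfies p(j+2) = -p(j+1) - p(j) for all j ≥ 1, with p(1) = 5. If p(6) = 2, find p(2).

-7

Let p(2) = v.
p(3) = -5 - v
p(4) = 5
p(5) = v
p(6) = -5 - v
So -5 - v = 2, giving v = -7.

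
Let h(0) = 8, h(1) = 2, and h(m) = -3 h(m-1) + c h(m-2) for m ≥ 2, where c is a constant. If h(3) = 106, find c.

-4

h(2) = -6 + 8c
h(3) = 18 - 22c
So 18 - 22c = 106, giving c = -4.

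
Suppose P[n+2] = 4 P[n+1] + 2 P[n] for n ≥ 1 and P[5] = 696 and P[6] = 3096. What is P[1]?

Rearranging, P[n-2] = (P[n] - 4 P[n-1]) / 2.
P[4] = (3096 - 4*696) / 2 = 312/2 = 156
P[3] = (696 - 4*156) / 2 = 72/2 = 36
P[2] = (156 - 4*36) / 2 = 12/2 = 6
P[1] = (36 - 4*6) / 2 = 12/2 = 6

6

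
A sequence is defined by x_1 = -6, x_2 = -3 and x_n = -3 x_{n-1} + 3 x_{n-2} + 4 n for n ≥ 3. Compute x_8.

-1411

x_3 = -3(-3) + 3(-6) + 12 = 3
x_4 = -3(3) + 3(-3) + 16 = -2
x_5 = -3(-2) + 3(3) + 20 = 35
x_6 = -3(35) + 3(-2) + 24 = -87
x_7 = -3(-87) + 3(35) + 28 = 394
x_8 = -3(394) + 3(-87) + 32 = -1411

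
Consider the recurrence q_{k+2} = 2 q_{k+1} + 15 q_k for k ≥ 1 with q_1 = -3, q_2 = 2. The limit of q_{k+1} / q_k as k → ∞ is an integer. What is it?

5

The characteristic equation is r^2 - 2r - 15 = 0, which factors as (r - 5)(r + 3) = 0.
So the roots are 5 and -3. Since |5| > |-3| and the coefficient of 5^k is non-zero, the ratio tends to 5.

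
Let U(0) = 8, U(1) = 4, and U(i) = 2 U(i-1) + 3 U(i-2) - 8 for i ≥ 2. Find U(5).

484

U(2) = 2·4 + 3·8 - 8 = 24
U(3) = 2·24 + 3·4 - 8 = 52
U(4) = 2·52 + 3·24 - 8 = 168
U(5) = 2·168 + 3·52 - 8 = 484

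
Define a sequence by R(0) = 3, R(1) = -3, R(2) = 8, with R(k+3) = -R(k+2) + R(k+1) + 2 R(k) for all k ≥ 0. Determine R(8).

-24

R(3) = -8 + (-3) + 2·3 = -5
R(4) = -(-5) + 8 + 2·(-3) = 7
R(5) = -7 + (-5) + 2·8 = 4
R(6) = -4 + 7 + 2·(-5) = -7
R(7) = -(-7) + 4 + 2·7 = 25
R(8) = -25 + (-7) + 2·4 = -24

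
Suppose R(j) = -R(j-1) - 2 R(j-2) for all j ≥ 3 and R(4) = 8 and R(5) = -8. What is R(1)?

Rearranging, R(j-2) = (R(j) + R(j-1)) / -2.
R(3) = (-8 + 8) / -2 = 0/-2 = 0
R(2) = (8 + 0) / -2 = 8/-2 = -4
R(1) = (0 + (-4)) / -2 = -4/-2 = 2

2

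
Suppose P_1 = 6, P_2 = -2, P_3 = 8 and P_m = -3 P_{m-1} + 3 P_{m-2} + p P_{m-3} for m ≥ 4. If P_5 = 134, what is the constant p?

P_4 = -30 + 6p
P_5 = 114 - 20p
So 114 - 20p = 134, giving p = -1.

-1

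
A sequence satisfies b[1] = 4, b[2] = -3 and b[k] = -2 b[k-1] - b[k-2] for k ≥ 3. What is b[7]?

-2

b[3] = -2*(-3) - 4 = 2
b[4] = -2*2 - (-3) = -1
b[5] = -2*(-1) - 2 = 0
b[6] = -2*0 - (-1) = 1
b[7] = -2*1 - 0 = -2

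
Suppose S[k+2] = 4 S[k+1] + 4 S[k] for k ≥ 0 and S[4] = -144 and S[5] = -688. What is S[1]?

Rearranging, S[k-2] = (S[k] - 4 S[k-1]) / 4.
S[3] = (-688 - 4·(-144)) / 4 = -112/4 = -28
S[2] = (-144 - 4·(-28)) / 4 = -32/4 = -8
S[1] = (-28 - 4·(-8)) / 4 = 4/4 = 1

1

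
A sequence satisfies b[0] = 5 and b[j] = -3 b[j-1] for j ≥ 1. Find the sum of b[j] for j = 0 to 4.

b[1] = -3·5 = -15
b[2] = -3·(-15) = 45
b[3] = -3·45 = -135
b[4] = -3·(-135) = 405
Sum = 5 + (-15) + 45 + (-135) + 405 = 305

305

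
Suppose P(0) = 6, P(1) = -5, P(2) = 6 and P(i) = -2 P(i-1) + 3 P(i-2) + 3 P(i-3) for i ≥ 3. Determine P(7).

-366

P(3) = -2·6 + 3·(-5) + 3·6 = -9
P(4) = -2·(-9) + 3·6 + 3·(-5) = 21
P(5) = -2·21 + 3·(-9) + 3·6 = -51
P(6) = -2·(-51) + 3·21 + 3·(-9) = 138
P(7) = -2·138 + 3·(-51) + 3·21 = -366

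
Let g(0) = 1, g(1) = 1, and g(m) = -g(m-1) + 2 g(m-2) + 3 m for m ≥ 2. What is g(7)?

-38

g(2) = -1 + 2(1) + 6 = 7
g(3) = -7 + 2(1) + 9 = 4
g(4) = -4 + 2(7) + 12 = 22
g(5) = -22 + 2(4) + 15 = 1
g(6) = -1 + 2(22) + 18 = 61
g(7) = -61 + 2(1) + 21 = -38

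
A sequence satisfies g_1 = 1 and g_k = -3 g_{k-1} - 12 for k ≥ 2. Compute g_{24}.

The fixed point is -12/(1 + 3) = -3, so g_k + 3 = -3(g_{k-1} + 3).
Hence g_k = 4·(-3)^{k-1} - 3.
g_{24} = 4·(-3)^{23} - 3 = 4·-94143178827 - 3 = -376572715311.

-376572715311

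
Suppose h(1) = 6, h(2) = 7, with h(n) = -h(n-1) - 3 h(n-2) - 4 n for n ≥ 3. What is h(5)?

h(3) = -7 - 3·6 - 12 = -37
h(4) = -(-37) - 3·7 - 16 = 0
h(5) = -0 - 3·(-37) - 20 = 91

91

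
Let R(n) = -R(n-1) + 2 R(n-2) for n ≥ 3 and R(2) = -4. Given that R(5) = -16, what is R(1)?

-6

Let R(1) = v.
R(3) = 4 + 2v
R(4) = -12 - 2v
R(5) = 20 + 6v
So 20 + 6v = -16, giving v = -6.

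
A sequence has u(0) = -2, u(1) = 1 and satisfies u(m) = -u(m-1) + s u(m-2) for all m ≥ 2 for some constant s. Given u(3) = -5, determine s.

u(2) = -1 - 2s
u(3) = 1 + 3s
So 1 + 3s = -5, giving s = -2.

-2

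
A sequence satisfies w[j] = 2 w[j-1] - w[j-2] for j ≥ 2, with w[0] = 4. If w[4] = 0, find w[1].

Let w[1] = v.
w[2] = -4 + 2v
w[3] = -8 + 3v
w[4] = -12 + 4v
So -12 + 4v = 0, giving v = 3.

3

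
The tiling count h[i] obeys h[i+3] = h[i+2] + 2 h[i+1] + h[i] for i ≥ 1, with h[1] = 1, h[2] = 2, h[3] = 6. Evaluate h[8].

h[4] = 6 + 2·2 + 1 = 11
h[5] = 11 + 2·6 + 2 = 25
h[6] = 25 + 2·11 + 6 = 53
h[7] = 53 + 2·25 + 11 = 114
h[8] = 114 + 2·53 + 25 = 245

245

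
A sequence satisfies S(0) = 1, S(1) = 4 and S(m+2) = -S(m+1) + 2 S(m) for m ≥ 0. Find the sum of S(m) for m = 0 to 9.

361

S(2) = -4 + 2(1) = -2
S(3) = -(-2) + 2(4) = 10
S(4) = -10 + 2(-2) = -14
S(5) = -(-14) + 2(10) = 34
S(6) = -34 + 2(-14) = -62
S(7) = -(-62) + 2(34) = 130
S(8) = -130 + 2(-62) = -254
S(9) = -(-254) + 2(130) = 514
Sum = 1 + 4 + (-2) + 10 + (-14) + 34 + (-62) + 130 + (-254) + 514 = 361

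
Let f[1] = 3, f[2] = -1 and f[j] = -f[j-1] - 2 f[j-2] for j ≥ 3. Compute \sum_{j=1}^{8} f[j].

24

f[3] = -(-1) - 2·3 = -5
f[4] = -(-5) - 2·(-1) = 7
f[5] = -7 - 2·(-5) = 3
f[6] = -3 - 2·7 = -17
f[7] = -(-17) - 2·3 = 11
f[8] = -11 - 2·(-17) = 23
Sum = 3 + (-1) + (-5) + 7 + 3 + (-17) + 11 + 23 = 24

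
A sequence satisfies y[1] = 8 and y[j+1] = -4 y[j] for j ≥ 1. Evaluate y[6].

-8192

y[2] = -4·8 = -32
y[3] = -4·(-32) = 128
y[4] = -4·128 = -512
y[5] = -4·(-512) = 2048
y[6] = -4·2048 = -8192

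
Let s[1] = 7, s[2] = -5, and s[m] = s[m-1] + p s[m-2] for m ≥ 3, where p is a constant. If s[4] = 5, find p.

s[3] = -5 + 7p
s[4] = -5 + 2p
So -5 + 2p = 5, giving p = 5.

5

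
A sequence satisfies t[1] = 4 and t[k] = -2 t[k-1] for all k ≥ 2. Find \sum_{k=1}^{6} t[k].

-84

t[2] = -2(4) = -8
t[3] = -2(-8) = 16
t[4] = -2(16) = -32
t[5] = -2(-32) = 64
t[6] = -2(64) = -128
Sum = 4 + (-8) + 16 + (-32) + 64 + (-128) = -84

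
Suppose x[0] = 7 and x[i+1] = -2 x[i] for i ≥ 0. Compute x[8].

1792

x[1] = -2(7) = -14
x[2] = -2(-14) = 28
x[3] = -2(28) = -56
x[4] = -2(-56) = 112
x[5] = -2(112) = -224
x[6] = -2(-224) = 448
x[7] = -2(448) = -896
x[8] = -2(-896) = 1792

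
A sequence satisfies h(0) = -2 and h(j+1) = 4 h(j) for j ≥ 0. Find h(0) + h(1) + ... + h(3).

-170

h(1) = 4*(-2) = -8
h(2) = 4*(-8) = -32
h(3) = 4*(-32) = -128
Sum = (-2) + (-8) + (-32) + (-128) = -170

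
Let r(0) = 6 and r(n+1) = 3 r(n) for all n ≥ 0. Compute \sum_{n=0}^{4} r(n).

726

r(1) = 3(6) = 18
r(2) = 3(18) = 54
r(3) = 3(54) = 162
r(4) = 3(162) = 486
Sum = 6 + 18 + 54 + 162 + 486 = 726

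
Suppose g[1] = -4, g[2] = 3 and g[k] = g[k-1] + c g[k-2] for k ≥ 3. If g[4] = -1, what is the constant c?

g[3] = 3 - 4c
g[4] = 3 - c
So 3 - c = -1, giving c = 4.

4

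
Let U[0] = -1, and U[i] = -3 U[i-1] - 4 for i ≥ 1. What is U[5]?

-1

U[1] = -3*(-1) - 4 = -1
U[2] = -3*(-1) - 4 = -1
U[3] = -3*(-1) - 4 = -1
U[4] = -3*(-1) - 4 = -1
U[5] = -3*(-1) - 4 = -1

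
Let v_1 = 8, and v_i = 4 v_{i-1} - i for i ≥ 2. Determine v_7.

v_2 = 4(8) - 2 = 30
v_3 = 4(30) - 3 = 117
v_4 = 4(117) - 4 = 464
v_5 = 4(464) - 5 = 1851
v_6 = 4(1851) - 6 = 7398
v_7 = 4(7398) - 7 = 29585

29585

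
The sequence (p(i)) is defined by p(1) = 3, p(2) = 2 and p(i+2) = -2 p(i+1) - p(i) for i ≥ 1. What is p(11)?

-47

p(3) = -2*2 - 3 = -7
p(4) = -2*(-7) - 2 = 12
p(5) = -2*12 - (-7) = -17
p(6) = -2*(-17) - 12 = 22
p(7) = -2*22 - (-17) = -27
p(8) = -2*(-27) - 22 = 32
p(9) = -2*32 - (-27) = -37
p(10) = -2*(-37) - 32 = 42
p(11) = -2*42 - (-37) = -47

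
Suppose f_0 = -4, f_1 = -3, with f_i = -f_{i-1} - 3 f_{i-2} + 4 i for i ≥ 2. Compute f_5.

f_2 = -(-3) - 3*(-4) + 8 = 23
f_3 = -23 - 3*(-3) + 12 = -2
f_4 = -(-2) - 3*23 + 16 = -51
f_5 = -(-51) - 3*(-2) + 20 = 77

77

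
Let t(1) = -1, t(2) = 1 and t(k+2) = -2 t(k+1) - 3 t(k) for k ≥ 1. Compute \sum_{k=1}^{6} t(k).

4

t(3) = -2*1 - 3*(-1) = 1
t(4) = -2*1 - 3*1 = -5
t(5) = -2*(-5) - 3*1 = 7
t(6) = -2*7 - 3*(-5) = 1
Sum = (-1) + 1 + 1 + (-5) + 7 + 1 = 4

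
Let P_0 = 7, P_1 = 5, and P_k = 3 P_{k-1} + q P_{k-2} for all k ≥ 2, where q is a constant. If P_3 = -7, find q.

-2

P_2 = 15 + 7q
P_3 = 45 + 26q
So 45 + 26q = -7, giving q = -2.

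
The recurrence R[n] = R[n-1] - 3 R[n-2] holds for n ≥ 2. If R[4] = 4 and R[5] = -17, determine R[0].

Rearranging, R[n-2] = (R[n] - R[n-1]) / -3.
R[3] = (-17 - 4) / -3 = -21/-3 = 7
R[2] = (4 - 7) / -3 = -3/-3 = 1
R[1] = (7 - 1) / -3 = 6/-3 = -2
R[0] = (1 - (-2)) / -3 = 3/-3 = -1

-1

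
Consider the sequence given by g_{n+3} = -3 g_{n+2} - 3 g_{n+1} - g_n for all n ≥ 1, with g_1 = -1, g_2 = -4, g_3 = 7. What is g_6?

g_4 = -3·7 - 3·(-4) - (-1) = -8
g_5 = -3·(-8) - 3·7 - (-4) = 7
g_6 = -3·7 - 3·(-8) - 7 = -4

-4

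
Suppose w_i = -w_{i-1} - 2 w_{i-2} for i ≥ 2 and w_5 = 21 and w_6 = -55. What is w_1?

9

Rearranging, w_{i-2} = (w_i + w_{i-1}) / -2.
w_4 = (-55 + 21) / -2 = -34/-2 = 17
w_3 = (21 + 17) / -2 = 38/-2 = -19
w_2 = (17 + (-19)) / -2 = -2/-2 = 1
w_1 = (-19 + 1) / -2 = -18/-2 = 9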